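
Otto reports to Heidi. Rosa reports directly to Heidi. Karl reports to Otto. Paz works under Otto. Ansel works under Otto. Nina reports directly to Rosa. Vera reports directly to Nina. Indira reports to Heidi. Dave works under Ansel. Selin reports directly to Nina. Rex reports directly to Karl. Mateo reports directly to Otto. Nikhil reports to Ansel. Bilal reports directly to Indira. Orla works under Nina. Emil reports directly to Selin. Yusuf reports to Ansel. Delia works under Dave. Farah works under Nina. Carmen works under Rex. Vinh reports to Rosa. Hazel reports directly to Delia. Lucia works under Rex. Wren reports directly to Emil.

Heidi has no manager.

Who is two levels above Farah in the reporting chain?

Rosa

Farah reports to Nina, and Nina reports to Rosa. So Farah's skip-level manager is Rosa.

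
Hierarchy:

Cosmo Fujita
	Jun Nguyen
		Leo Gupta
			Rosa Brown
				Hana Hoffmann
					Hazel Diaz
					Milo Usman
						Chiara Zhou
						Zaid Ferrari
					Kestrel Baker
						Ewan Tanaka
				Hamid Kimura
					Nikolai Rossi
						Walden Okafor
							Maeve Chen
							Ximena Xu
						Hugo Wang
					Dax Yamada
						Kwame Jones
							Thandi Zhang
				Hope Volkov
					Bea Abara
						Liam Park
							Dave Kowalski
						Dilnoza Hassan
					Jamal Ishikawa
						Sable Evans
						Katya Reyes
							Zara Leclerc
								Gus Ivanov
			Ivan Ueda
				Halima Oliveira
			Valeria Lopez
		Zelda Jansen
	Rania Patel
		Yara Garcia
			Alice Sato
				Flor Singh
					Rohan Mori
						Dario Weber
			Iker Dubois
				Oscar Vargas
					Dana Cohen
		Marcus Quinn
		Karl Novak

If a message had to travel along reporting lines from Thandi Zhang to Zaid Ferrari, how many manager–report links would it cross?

7

Thandi Zhang is 4 levels below Rosa Brown, and Zaid Ferrari is 3 levels below Rosa Brown (their lowest common manager). The shortest path runs up from Thandi Zhang to Rosa Brown and back down to Zaid Ferrari: 4 + 3 = 7 links.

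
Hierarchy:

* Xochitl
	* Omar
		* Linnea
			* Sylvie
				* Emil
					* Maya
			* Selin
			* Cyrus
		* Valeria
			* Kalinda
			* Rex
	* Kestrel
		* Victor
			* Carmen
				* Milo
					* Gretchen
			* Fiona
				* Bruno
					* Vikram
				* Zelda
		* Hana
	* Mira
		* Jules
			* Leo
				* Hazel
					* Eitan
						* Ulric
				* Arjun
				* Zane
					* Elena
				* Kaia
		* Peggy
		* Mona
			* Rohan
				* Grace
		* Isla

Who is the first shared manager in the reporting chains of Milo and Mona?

Xochitl

Milo's chain of managers is Carmen, Victor, Kestrel, Xochitl. Mona's chain of managers is Mira, Xochitl. The first manager that appears in both chains is Xochitl.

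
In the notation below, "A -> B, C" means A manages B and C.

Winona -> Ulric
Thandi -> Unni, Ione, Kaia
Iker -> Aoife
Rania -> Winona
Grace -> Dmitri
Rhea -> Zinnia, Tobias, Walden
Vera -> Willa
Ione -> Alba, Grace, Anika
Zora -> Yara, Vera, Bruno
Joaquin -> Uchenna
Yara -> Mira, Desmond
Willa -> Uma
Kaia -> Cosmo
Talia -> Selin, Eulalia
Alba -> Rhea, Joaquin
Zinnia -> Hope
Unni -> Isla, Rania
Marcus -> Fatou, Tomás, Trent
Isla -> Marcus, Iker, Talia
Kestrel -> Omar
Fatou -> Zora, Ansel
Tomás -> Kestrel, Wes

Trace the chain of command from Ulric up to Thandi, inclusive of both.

Ulric -> Winona -> Rania -> Unni -> Thandi

Ulric reports to Winona. Winona reports to Rania. Rania reports to Unni. Unni reports to Thandi. Thandi is at the top.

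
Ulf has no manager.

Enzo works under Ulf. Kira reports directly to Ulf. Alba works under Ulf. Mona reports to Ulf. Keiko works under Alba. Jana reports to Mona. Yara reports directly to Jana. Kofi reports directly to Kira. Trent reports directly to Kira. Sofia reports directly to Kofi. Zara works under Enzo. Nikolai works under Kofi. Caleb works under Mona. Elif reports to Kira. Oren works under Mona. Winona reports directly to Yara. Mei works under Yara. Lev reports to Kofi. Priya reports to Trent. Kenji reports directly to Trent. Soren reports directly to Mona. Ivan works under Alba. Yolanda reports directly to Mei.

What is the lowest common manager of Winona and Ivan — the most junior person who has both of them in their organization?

Ulf

Winona's chain of managers is Yara, Jana, Mona, Ulf. Ivan's chain of managers is Alba, Ulf. The first manager that appears in both chains is Ulf.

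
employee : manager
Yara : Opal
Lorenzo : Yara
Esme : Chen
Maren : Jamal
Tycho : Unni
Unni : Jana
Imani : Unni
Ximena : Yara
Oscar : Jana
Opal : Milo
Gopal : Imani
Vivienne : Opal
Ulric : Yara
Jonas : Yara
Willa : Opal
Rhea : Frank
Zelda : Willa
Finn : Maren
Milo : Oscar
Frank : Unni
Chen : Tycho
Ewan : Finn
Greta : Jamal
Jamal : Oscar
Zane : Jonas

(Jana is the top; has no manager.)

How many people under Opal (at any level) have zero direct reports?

6

The people in Opal's organization with no one reporting to them are Zelda, Vivienne, Lorenzo, Zane, Ulric, Ximena. That is 6.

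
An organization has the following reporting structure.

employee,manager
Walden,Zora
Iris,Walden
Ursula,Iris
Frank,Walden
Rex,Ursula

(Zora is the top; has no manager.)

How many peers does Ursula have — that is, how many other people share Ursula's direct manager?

0

Ursula reports to Iris, and Iris has no other direct reports. Ursula has 0 peers.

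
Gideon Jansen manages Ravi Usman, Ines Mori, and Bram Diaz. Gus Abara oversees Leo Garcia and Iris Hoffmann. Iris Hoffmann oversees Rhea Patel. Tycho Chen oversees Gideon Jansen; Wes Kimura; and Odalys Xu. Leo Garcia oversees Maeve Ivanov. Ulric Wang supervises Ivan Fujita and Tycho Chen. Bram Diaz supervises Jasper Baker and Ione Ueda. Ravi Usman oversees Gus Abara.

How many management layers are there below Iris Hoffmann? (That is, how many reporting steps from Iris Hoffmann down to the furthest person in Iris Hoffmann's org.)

1

The longest chain under Iris Hoffmann runs Iris Hoffmann → Rhea Patel, which is 1 level below Iris Hoffmann.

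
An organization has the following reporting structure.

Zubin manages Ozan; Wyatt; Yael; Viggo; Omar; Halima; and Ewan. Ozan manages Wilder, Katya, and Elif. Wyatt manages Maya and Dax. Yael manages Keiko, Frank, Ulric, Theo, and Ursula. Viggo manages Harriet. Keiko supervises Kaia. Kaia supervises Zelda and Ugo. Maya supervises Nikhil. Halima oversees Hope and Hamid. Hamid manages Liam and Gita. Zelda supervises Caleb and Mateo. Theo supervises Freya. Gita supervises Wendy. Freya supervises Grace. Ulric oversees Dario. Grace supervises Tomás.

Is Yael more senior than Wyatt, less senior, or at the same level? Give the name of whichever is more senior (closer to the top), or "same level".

Both Yael and Wyatt are 1 level below Zubin.

same level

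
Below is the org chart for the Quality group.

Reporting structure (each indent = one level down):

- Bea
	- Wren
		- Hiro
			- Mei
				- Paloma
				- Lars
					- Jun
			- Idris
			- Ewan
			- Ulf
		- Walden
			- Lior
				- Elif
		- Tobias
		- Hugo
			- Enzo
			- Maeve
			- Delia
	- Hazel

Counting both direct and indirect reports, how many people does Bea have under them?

18

Bea directly manages Wren, Hazel. Under Wren: Hugo, Delia, Maeve, Enzo, Tobias, Walden, Lior, Elif, Hiro, Ulf, Ewan, Idris, Mei, Lars, Jun, Paloma (16). Hazel has no reports. So Bea's organization is 2 direct reports plus everyone under them: 17 + 1 = 18.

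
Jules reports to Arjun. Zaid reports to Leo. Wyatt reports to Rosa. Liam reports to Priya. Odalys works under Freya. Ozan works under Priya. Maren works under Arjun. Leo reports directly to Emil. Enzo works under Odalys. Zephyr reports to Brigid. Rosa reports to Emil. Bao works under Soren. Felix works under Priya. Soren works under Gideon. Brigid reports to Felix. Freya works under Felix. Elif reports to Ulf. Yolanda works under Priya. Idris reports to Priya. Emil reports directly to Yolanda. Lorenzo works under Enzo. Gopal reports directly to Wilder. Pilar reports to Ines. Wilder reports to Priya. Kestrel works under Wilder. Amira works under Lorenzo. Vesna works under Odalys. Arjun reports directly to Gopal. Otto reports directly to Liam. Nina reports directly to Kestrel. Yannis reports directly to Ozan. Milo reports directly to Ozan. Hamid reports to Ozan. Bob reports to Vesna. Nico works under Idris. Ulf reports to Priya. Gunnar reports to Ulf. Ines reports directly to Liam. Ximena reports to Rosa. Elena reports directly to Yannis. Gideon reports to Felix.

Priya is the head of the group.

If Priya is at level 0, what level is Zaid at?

Chain from Zaid up to Priya: Zaid → Leo → Emil → Yolanda → Priya. That is 4 steps up, so Zaid is 4 levels below Priya.

4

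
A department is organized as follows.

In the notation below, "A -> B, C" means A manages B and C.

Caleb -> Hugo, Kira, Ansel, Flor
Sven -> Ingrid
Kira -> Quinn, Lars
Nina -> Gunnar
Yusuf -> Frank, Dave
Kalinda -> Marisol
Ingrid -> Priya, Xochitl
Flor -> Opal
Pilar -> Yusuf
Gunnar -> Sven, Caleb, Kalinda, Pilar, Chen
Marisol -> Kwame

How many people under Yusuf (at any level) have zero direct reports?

The people in Yusuf's organization with no one reporting to them are Dave, Frank. That is 2.

2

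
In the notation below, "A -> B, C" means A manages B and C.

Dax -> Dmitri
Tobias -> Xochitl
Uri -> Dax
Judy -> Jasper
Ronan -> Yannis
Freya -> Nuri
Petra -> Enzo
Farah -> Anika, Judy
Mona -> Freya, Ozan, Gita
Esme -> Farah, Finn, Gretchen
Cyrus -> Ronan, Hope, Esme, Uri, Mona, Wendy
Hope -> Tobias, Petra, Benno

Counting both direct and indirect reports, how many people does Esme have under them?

6

Esme directly manages Farah, Finn, Gretchen. Under Farah: Judy, Jasper, Anika (3). Finn has no reports. Gretchen has no reports. So Esme's organization is 3 direct reports plus everyone under them: 4 + 1 + 1 = 6.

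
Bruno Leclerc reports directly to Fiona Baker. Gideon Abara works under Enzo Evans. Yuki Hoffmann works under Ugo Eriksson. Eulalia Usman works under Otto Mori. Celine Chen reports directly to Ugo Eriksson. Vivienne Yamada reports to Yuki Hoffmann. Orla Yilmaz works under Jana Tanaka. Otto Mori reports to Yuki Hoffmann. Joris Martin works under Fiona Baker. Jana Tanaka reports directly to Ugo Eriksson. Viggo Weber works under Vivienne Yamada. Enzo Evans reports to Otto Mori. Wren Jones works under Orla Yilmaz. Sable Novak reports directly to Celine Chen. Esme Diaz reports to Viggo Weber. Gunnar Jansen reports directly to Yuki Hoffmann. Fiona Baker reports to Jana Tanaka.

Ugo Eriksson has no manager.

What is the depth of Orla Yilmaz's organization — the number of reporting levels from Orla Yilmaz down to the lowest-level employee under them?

1

The longest chain under Orla Yilmaz runs Orla Yilmaz → Wren Jones, which is 1 level below Orla Yilmaz.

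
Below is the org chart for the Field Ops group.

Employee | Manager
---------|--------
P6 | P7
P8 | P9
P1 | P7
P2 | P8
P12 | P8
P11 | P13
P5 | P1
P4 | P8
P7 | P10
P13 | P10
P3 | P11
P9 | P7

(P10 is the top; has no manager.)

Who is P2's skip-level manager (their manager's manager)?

P9

P2 reports to P8, and P8 reports to P9. So P2's skip-level manager is P9.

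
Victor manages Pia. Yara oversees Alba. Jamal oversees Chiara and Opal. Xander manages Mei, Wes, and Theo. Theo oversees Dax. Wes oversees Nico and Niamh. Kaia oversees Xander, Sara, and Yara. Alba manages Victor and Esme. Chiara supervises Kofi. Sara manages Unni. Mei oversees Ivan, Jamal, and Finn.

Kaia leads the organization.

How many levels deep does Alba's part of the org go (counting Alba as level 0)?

The longest chain under Alba runs Alba → Victor → Pia, which is 2 levels below Alba.

2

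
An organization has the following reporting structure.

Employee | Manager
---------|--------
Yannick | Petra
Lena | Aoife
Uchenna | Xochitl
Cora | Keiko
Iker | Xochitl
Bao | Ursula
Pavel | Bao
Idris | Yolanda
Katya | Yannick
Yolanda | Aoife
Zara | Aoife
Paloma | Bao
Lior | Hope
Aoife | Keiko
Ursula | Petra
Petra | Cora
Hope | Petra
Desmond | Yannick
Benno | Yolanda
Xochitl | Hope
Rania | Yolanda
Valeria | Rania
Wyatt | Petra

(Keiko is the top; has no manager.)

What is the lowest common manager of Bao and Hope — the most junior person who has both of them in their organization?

Petra

Bao's chain of managers is Ursula, Petra, Cora, Keiko. Hope's chain of managers is Petra, Cora, Keiko. The first manager that appears in both chains is Petra.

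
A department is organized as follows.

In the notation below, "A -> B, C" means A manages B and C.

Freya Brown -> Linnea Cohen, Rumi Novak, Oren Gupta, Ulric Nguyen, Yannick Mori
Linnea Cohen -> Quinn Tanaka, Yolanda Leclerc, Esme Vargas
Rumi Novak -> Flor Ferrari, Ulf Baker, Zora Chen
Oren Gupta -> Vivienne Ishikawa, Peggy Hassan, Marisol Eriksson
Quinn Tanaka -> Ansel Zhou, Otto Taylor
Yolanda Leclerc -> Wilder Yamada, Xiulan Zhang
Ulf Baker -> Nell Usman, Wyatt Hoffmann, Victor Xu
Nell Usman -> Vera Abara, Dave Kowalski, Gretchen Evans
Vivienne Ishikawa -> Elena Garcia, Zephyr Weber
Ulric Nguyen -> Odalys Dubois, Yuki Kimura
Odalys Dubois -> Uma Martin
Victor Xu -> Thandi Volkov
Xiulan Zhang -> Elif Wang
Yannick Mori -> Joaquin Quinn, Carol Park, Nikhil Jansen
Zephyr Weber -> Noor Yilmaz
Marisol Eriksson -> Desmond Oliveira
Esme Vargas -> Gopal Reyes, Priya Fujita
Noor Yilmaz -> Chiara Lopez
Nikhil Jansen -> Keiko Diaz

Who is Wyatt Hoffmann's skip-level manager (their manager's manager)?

Rumi Novak

Wyatt Hoffmann reports to Ulf Baker, and Ulf Baker reports to Rumi Novak. So Wyatt Hoffmann's skip-level manager is Rumi Novak.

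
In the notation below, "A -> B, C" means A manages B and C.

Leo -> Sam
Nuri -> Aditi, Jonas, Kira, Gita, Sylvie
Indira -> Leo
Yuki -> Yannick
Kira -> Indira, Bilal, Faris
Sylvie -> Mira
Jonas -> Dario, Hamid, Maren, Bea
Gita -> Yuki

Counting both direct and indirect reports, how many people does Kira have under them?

Kira directly manages Indira, Bilal, Faris. Under Indira: Leo, Sam (2). Bilal has no reports. Faris has no reports. So Kira's organization is 3 direct reports plus everyone under them: 3 + 1 + 1 = 5.

5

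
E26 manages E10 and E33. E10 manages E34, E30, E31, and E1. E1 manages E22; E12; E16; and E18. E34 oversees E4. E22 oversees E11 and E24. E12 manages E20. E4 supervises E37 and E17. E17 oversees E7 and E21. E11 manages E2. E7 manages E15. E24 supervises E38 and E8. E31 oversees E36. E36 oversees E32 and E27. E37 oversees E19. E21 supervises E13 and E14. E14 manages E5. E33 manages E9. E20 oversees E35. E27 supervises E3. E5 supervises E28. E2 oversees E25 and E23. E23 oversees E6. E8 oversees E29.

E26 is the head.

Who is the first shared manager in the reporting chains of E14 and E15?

E17

E14's chain of managers is E21, E17, E4, E34, E10, E26. E15's chain of managers is E7, E17, E4, E34, E10, E26. The first manager that appears in both chains is E17.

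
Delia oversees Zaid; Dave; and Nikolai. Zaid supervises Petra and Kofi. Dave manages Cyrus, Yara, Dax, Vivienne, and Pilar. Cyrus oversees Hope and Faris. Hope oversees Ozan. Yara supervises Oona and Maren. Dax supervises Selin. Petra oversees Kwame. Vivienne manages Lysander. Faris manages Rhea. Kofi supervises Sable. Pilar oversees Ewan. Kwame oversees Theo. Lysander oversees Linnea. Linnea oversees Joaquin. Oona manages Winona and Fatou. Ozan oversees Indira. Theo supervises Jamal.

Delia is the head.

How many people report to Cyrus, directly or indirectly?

Cyrus directly manages Hope, Faris. Under Hope: Ozan, Indira (2). Under Faris: Rhea (1). So Cyrus's organization is 2 direct reports plus everyone under them: 3 + 2 = 5.

5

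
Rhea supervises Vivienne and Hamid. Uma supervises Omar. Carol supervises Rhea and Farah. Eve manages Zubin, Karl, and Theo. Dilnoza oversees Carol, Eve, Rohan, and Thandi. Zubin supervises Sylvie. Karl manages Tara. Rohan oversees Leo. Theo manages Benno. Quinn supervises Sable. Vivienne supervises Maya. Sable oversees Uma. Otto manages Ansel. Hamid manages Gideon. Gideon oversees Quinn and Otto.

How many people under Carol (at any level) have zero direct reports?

4

The people in Carol's organization with no one reporting to them are Farah, Ansel, Omar, Maya. That is 4.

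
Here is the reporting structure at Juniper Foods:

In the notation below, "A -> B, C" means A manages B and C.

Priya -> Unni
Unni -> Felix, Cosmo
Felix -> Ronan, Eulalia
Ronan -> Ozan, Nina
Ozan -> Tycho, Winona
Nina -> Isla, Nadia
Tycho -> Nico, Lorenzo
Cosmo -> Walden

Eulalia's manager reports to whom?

Unni

Eulalia reports to Felix, and Felix reports to Unni. So Eulalia's skip-level manager is Unni.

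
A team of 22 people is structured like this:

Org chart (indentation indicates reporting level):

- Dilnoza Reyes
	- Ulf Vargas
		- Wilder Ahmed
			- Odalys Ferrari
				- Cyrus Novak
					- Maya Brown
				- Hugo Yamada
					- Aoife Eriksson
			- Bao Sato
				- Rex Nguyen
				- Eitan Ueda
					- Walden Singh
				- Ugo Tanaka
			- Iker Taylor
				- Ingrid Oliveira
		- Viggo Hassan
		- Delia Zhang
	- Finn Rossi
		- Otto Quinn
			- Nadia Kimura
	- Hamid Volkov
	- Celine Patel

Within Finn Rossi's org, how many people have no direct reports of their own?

The only person in Finn Rossi's organization with no one reporting to them is Nadia Kimura. That is 1.

1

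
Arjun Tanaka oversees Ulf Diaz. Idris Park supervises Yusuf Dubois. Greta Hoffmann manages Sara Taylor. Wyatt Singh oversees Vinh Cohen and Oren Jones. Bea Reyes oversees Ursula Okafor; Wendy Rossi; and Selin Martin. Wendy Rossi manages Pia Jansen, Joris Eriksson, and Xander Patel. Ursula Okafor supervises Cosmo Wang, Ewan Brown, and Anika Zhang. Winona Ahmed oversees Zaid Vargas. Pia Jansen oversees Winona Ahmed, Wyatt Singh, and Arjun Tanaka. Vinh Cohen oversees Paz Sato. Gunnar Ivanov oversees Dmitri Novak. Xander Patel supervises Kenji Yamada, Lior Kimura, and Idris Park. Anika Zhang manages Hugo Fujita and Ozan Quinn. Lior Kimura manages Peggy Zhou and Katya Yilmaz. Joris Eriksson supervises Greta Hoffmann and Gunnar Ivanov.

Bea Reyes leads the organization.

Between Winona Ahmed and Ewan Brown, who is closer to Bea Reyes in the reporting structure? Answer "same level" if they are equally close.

Ewan Brown

Winona Ahmed is 3 levels below Bea Reyes; Ewan Brown is 2. Ewan Brown is higher.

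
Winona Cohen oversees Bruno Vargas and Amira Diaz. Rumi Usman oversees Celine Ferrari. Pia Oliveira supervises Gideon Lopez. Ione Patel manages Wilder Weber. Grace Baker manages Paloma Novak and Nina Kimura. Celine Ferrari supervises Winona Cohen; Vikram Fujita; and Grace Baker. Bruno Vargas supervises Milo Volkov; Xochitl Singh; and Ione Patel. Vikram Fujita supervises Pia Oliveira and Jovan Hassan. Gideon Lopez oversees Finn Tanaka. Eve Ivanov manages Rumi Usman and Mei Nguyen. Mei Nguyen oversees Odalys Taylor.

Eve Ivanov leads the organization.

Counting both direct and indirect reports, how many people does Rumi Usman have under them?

Rumi Usman directly manages Celine Ferrari. Under Celine Ferrari: Grace Baker, Paloma Novak, Nina Kimura, Vikram Fujita, Jovan Hassan, Pia Oliveira, Gideon Lopez, Finn Tanaka, Winona Cohen, Amira Diaz, Bruno Vargas, Ione Patel, Wilder Weber, Xochitl Singh, Milo Volkov (15). That's 16 in total.

16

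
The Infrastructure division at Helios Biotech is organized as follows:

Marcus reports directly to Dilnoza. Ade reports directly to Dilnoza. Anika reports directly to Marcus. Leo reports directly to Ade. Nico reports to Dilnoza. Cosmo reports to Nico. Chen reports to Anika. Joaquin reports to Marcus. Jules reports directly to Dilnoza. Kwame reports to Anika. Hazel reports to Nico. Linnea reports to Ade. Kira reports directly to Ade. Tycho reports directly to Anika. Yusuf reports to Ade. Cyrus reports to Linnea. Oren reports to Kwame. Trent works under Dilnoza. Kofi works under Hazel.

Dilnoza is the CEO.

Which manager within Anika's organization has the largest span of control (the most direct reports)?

Anika

Direct-report counts within Anika's organization: Anika has 3; Kwame has 1. The largest is 3, held by Anika.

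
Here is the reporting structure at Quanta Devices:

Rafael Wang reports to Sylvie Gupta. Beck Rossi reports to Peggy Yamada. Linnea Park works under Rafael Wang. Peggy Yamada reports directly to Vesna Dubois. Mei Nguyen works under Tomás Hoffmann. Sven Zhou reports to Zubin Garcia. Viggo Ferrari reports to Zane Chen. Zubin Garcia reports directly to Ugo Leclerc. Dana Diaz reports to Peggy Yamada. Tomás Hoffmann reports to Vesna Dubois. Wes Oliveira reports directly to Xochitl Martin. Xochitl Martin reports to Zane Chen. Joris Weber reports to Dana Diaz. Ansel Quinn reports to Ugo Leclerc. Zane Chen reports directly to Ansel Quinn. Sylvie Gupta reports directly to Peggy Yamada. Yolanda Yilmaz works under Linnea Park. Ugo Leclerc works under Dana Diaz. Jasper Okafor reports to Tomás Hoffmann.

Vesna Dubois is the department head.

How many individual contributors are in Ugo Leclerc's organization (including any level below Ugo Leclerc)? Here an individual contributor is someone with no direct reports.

The people in Ugo Leclerc's organization with no one reporting to them are Sven Zhou, Viggo Ferrari, Wes Oliveira. That is 3.

3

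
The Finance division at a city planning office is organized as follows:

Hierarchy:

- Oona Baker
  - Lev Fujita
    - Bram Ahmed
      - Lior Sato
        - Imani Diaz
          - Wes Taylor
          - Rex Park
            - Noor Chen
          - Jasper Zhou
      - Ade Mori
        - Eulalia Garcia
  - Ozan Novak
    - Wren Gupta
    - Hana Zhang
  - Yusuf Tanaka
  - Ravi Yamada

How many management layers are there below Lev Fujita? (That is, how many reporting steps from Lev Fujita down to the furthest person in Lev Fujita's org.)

The longest chain under Lev Fujita runs Lev Fujita → Bram Ahmed → Lior Sato → Imani Diaz → Rex Park → Noor Chen, which is 5 levels below Lev Fujita.

5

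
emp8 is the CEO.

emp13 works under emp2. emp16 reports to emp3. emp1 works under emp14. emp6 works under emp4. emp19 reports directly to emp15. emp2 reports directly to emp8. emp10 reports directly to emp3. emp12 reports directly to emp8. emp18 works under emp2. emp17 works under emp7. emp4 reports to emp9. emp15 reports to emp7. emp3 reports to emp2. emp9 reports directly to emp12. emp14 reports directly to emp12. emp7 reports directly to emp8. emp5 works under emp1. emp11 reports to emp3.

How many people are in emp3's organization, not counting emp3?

3

emp3 directly manages emp10, emp16, emp11. emp10 has no reports. emp16 has no reports. emp11 has no reports. So emp3's organization is 3 direct reports plus everyone under them: 1 + 1 + 1 = 3.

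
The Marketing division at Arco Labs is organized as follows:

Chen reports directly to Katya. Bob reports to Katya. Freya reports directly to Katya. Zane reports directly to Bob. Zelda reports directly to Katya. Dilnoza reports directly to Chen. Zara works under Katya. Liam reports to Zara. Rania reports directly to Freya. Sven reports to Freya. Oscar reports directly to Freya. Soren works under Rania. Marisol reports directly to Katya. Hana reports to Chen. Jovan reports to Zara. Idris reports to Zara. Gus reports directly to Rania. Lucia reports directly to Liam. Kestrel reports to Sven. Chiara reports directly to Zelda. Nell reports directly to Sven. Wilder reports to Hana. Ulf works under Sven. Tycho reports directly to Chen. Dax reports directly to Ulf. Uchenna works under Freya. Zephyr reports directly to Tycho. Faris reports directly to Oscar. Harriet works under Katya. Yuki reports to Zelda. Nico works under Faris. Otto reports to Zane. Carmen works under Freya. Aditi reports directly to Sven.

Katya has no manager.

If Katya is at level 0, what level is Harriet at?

Chain from Harriet up to Katya: Harriet → Katya. That is 1 step up, so Harriet is 1 level below Katya.

1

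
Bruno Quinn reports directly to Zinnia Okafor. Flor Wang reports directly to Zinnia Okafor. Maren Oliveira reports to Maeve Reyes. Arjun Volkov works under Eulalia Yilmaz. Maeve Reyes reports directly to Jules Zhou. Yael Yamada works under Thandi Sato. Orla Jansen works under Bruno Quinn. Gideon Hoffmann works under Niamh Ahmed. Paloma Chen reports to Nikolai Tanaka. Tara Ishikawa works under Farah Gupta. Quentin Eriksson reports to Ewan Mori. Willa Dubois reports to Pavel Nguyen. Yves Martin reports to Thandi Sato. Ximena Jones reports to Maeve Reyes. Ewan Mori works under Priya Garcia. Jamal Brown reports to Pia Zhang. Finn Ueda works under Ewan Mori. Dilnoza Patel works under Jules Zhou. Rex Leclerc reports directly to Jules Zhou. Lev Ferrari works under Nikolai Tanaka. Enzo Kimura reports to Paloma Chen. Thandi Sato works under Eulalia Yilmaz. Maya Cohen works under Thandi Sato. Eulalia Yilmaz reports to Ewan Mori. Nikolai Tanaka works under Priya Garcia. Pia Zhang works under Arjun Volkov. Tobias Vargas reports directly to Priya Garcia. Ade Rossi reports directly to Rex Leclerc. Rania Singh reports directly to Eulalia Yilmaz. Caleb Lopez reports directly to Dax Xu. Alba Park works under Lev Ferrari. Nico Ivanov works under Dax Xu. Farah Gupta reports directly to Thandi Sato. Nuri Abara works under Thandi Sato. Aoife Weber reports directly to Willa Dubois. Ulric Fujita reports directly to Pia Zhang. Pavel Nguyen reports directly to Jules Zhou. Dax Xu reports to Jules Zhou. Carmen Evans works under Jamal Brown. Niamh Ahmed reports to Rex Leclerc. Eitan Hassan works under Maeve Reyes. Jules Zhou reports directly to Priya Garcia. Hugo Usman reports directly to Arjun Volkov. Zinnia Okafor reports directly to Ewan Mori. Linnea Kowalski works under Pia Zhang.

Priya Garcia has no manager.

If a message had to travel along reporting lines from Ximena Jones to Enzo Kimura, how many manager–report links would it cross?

Ximena Jones is 3 levels below Priya Garcia, and Enzo Kimura is 3 levels below Priya Garcia (their lowest common manager). The shortest path runs up from Ximena Jones to Priya Garcia and back down to Enzo Kimura: 3 + 3 = 6 links.

6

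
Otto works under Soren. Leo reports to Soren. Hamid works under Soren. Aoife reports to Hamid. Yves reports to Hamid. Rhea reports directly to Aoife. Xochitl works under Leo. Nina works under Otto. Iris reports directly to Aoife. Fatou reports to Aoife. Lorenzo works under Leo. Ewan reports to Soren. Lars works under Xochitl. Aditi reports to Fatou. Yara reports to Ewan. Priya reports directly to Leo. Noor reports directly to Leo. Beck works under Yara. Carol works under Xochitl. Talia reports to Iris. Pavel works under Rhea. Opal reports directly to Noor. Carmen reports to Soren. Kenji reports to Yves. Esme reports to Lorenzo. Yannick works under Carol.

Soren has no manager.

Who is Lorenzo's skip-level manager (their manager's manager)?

Soren

Lorenzo reports to Leo, and Leo reports to Soren. So Lorenzo's skip-level manager is Soren.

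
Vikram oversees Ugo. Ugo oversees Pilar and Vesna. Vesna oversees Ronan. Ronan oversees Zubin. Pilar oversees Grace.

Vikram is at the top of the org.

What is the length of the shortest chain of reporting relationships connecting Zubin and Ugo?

3

Zubin is in Ugo's organization: the chain from Zubin up to Ugo is Zubin → Ronan → Vesna → Ugo, which is 3 links.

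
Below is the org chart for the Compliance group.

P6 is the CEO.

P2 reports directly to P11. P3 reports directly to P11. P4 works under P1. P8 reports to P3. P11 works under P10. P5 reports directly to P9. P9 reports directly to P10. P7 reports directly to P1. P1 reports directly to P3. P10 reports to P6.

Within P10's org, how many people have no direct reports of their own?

5

The people in P10's organization with no one reporting to them are P5, P2, P8, P7, P4. That is 5.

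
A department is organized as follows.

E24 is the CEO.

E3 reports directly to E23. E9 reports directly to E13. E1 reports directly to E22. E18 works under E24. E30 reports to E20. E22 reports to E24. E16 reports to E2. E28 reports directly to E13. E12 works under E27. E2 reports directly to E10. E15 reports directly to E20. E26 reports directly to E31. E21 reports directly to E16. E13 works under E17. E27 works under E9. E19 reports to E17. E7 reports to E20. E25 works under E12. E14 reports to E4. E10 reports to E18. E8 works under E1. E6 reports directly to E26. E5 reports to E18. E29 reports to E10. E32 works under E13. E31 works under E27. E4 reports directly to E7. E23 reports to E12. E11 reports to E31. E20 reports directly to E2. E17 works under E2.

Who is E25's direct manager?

E25 reports directly to E12.

E12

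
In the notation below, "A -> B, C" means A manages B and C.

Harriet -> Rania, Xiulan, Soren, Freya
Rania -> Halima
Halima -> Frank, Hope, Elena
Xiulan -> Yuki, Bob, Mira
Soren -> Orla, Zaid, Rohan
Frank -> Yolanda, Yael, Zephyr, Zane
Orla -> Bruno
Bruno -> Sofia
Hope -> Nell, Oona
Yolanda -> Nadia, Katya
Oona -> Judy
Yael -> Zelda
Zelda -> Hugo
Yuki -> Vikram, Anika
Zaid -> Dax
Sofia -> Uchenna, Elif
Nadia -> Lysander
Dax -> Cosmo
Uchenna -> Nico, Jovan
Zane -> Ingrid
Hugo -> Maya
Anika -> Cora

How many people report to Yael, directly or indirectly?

Yael directly manages Zelda. Under Zelda: Hugo, Maya (2). That's 3 in total.

3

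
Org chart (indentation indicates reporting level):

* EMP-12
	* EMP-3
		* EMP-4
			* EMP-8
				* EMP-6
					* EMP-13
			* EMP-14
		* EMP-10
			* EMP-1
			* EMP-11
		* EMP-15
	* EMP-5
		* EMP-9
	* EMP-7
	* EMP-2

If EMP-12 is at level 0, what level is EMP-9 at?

2

Chain from EMP-9 up to EMP-12: EMP-9 → EMP-5 → EMP-12. That is 2 steps up, so EMP-9 is 2 levels below EMP-12.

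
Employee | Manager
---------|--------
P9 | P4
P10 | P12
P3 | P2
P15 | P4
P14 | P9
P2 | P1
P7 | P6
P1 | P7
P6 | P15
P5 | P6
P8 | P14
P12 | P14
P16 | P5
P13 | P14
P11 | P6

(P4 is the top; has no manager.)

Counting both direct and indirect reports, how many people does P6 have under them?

P6 directly manages P5, P11, P7. Under P5: P16 (1). P11 has no reports. Under P7: P1, P2, P3 (3). So P6's organization is 3 direct reports plus everyone under them: 2 + 1 + 4 = 7.

7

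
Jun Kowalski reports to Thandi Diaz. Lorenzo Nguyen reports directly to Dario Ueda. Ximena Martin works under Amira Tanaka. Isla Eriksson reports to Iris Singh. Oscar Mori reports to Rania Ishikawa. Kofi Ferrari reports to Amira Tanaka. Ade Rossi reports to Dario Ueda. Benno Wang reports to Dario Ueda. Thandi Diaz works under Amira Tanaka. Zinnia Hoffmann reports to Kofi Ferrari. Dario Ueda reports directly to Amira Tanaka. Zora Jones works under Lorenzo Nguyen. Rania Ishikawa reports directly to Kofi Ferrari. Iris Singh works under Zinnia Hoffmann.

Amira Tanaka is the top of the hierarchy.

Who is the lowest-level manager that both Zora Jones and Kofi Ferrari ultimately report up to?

Zora Jones's chain of managers is Lorenzo Nguyen, Dario Ueda, Amira Tanaka. Kofi Ferrari's chain of managers is Amira Tanaka. The first manager that appears in both chains is Amira Tanaka.

Amira Tanaka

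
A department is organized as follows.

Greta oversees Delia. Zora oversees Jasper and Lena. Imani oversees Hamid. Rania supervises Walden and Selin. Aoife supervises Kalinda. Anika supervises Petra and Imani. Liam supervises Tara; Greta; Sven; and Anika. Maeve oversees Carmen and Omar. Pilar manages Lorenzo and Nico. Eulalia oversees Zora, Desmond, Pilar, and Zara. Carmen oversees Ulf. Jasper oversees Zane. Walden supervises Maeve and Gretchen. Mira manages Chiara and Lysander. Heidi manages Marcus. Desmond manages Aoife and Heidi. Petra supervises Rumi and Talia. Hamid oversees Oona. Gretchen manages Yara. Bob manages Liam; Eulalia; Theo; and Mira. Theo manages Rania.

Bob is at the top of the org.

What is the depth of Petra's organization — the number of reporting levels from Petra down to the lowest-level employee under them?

1

The longest chain under Petra runs Petra → Talia, which is 1 level below Petra.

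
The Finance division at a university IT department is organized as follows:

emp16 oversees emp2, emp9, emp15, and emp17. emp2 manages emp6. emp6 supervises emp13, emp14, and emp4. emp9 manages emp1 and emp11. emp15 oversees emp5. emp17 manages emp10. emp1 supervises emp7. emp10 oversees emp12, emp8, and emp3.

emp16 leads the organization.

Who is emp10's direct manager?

emp17

emp10 reports directly to emp17.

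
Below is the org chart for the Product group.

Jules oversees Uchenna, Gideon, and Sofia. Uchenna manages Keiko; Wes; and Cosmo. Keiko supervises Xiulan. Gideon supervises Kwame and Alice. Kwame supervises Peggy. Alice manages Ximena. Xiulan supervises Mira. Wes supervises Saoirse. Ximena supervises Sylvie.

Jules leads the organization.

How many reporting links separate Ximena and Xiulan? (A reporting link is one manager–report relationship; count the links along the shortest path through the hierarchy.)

6

Ximena is 3 levels below Jules, and Xiulan is 3 levels below Jules (their lowest common manager). The shortest path runs up from Ximena to Jules and back down to Xiulan: 3 + 3 = 6 links.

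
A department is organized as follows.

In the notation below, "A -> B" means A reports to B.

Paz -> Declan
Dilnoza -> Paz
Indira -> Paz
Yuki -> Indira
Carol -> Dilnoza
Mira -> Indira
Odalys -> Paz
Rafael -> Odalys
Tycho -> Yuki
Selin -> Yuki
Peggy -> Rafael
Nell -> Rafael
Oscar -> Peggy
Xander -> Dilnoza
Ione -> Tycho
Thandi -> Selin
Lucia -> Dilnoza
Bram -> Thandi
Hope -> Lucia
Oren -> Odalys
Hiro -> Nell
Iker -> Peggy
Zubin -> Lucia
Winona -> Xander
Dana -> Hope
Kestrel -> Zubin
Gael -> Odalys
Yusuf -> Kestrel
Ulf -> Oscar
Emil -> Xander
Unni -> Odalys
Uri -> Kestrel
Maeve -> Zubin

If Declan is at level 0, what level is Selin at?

Chain from Selin up to Declan: Selin → Yuki → Indira → Paz → Declan. That is 4 steps up, so Selin is 4 levels below Declan.

4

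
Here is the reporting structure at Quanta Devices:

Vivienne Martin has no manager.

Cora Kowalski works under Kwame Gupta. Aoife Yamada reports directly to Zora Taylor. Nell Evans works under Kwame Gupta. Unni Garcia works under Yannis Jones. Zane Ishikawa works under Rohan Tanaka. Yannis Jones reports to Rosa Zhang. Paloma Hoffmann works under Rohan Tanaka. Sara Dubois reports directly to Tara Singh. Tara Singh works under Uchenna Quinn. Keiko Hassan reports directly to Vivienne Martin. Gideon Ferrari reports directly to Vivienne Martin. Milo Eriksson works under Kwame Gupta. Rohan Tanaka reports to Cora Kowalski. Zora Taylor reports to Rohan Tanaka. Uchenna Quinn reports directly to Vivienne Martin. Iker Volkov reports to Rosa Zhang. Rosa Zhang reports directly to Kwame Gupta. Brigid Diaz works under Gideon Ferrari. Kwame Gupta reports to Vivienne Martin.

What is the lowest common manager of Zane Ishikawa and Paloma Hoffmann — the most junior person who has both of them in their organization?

Zane Ishikawa's chain of managers is Rohan Tanaka, Cora Kowalski, Kwame Gupta, Vivienne Martin. Paloma Hoffmann's chain of managers is Rohan Tanaka, Cora Kowalski, Kwame Gupta, Vivienne Martin. The first manager that appears in both chains is Rohan Tanaka.

Rohan Tanaka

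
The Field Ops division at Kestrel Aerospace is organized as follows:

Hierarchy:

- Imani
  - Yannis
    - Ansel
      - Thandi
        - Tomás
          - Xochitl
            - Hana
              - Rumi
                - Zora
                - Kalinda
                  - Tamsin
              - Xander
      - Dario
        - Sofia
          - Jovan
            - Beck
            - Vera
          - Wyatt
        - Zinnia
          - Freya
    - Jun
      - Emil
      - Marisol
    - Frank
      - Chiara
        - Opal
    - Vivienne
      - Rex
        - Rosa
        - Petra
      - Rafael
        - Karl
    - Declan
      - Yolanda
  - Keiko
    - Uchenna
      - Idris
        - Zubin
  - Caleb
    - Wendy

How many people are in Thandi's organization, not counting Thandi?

8

Thandi directly manages Tomás. Under Tomás: Xochitl, Hana, Xander, Rumi, Kalinda, Tamsin, Zora (7). That's 8 in total.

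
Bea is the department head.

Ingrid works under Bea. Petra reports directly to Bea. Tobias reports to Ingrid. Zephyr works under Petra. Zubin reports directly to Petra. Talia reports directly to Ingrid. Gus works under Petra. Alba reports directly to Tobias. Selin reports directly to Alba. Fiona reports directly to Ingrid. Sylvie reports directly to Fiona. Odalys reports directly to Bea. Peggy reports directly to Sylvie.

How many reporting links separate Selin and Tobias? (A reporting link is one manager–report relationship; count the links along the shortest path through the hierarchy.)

Selin is in Tobias's organization: the chain from Selin up to Tobias is Selin → Alba → Tobias, which is 2 links.

2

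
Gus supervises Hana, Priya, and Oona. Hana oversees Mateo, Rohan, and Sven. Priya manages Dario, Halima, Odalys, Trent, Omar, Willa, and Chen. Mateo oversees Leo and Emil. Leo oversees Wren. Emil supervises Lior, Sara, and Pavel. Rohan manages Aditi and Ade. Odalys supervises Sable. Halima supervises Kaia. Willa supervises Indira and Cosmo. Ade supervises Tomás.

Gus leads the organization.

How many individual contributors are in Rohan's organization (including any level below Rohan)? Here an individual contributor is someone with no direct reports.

2

The people in Rohan's organization with no one reporting to them are Tomás, Aditi. That is 2.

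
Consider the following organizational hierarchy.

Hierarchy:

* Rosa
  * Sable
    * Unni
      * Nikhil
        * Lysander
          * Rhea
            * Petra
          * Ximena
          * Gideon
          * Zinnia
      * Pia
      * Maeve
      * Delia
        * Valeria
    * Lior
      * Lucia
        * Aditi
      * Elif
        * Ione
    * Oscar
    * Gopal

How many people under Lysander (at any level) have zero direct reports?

4

The people in Lysander's organization with no one reporting to them are Zinnia, Gideon, Ximena, Petra. That is 4.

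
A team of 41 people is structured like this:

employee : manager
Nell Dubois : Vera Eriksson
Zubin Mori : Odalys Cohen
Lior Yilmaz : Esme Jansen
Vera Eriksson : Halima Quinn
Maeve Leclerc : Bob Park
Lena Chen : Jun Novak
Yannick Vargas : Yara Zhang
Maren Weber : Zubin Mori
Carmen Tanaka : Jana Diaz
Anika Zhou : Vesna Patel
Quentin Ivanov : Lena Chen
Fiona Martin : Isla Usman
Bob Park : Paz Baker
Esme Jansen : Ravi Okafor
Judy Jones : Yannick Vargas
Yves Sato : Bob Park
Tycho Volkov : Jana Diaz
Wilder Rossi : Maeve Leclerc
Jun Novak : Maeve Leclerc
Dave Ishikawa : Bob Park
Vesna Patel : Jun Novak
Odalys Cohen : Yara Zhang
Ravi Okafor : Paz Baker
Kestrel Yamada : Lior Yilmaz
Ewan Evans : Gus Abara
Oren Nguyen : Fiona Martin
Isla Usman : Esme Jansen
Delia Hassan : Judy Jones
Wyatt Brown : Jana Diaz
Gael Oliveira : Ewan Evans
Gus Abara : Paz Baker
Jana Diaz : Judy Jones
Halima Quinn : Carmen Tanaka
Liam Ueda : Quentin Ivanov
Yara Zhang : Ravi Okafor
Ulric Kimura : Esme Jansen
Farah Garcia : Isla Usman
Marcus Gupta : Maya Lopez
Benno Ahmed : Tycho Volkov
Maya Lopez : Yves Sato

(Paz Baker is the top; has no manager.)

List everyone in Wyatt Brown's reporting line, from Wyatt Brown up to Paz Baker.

Wyatt Brown reports to Jana Diaz. Jana Diaz reports to Judy Jones. Judy Jones reports to Yannick Vargas. Yannick Vargas reports to Yara Zhang. Yara Zhang reports to Ravi Okafor. Ravi Okafor reports to Paz Baker. Paz Baker is at the top.

Wyatt Brown -> Jana Diaz -> Judy Jones -> Yannick Vargas -> Yara Zhang -> Ravi Okafor -> Paz Baker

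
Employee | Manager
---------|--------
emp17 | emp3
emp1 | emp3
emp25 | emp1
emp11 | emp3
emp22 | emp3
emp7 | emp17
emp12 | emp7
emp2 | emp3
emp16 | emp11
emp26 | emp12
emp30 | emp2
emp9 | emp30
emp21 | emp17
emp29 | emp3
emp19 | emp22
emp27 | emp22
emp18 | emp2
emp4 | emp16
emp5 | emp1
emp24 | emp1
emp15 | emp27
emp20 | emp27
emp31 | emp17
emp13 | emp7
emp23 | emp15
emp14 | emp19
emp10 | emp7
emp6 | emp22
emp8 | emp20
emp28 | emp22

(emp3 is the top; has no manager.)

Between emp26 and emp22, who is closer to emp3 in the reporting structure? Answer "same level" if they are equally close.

emp22

emp26 is 4 levels below emp3; emp22 is 1. emp22 is higher.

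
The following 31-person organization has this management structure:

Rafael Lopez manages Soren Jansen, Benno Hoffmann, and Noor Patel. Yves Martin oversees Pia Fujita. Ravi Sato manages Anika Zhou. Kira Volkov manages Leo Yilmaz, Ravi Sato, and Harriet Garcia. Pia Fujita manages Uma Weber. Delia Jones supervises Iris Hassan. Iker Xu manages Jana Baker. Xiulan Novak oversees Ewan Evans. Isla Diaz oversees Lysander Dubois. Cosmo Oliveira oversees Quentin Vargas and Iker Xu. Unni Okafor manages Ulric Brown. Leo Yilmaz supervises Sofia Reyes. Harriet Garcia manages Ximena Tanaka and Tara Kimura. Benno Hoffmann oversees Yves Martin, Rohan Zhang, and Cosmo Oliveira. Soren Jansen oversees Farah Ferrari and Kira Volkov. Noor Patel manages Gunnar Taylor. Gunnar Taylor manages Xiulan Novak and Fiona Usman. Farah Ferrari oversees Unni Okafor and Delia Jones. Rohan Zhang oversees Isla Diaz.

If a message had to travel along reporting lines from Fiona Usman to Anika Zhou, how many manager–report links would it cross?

Fiona Usman is 3 levels below Rafael Lopez, and Anika Zhou is 4 levels below Rafael Lopez (their lowest common manager). The shortest path runs up from Fiona Usman to Rafael Lopez and back down to Anika Zhou: 3 + 4 = 7 links.

7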